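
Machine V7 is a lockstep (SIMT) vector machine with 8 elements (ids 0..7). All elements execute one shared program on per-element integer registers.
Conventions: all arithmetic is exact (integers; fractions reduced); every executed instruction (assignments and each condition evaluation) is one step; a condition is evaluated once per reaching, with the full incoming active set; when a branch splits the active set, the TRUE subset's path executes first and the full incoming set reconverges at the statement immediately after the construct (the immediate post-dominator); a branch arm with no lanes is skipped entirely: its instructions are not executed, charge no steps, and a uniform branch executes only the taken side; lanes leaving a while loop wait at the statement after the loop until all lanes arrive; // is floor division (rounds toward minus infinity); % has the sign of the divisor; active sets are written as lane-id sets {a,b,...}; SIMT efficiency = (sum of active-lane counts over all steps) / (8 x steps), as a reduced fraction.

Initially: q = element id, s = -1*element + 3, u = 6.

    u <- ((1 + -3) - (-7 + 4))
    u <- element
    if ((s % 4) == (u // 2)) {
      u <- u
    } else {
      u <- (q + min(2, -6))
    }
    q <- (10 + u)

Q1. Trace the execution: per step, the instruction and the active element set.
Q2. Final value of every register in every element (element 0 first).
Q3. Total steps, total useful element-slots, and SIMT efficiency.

step 0: u <- ((1 + -3) - (-7 + 4))   {0,1,2,3,4,5,6,7}
step 1: u <- element                 {0,1,2,3,4,5,6,7}
step 2: eval ((s % 4) == (u // 2))   {0,1,2,3,4,5,6,7}
step 3: u <- u                       {2,5}
step 4: u <- (q + min(2, -6))        {0,1,3,4,6,7}
step 5: q <- (10 + u)                {0,1,2,3,4,5,6,7}

Answer: 6 steps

q: 4,5,12,7,8,15,10,11
s: 3,2,1,0,-1,-2,-3,-4
u: -6,-5,2,-3,-2,5,0,1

steps = 6; useful = 40; efficiency = 40/48 = 5/6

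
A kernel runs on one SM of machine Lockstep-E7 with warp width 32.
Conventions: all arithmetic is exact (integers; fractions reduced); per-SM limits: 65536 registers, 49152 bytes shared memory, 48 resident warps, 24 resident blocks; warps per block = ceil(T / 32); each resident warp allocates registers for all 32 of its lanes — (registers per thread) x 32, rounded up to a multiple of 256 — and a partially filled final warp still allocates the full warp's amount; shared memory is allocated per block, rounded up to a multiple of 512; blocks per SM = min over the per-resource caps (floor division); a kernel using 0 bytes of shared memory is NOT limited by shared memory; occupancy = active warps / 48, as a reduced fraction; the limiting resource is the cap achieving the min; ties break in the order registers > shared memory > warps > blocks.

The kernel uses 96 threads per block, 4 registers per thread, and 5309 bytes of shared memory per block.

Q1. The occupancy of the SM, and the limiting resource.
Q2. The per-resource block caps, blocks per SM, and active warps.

Answer: occupancy 1/2, limited by shared memory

registers: 85 blocks
shared memory: 8 blocks
warps: 16 blocks
blocks: 24 blocks

Answer: 8 blocks, 24 active warps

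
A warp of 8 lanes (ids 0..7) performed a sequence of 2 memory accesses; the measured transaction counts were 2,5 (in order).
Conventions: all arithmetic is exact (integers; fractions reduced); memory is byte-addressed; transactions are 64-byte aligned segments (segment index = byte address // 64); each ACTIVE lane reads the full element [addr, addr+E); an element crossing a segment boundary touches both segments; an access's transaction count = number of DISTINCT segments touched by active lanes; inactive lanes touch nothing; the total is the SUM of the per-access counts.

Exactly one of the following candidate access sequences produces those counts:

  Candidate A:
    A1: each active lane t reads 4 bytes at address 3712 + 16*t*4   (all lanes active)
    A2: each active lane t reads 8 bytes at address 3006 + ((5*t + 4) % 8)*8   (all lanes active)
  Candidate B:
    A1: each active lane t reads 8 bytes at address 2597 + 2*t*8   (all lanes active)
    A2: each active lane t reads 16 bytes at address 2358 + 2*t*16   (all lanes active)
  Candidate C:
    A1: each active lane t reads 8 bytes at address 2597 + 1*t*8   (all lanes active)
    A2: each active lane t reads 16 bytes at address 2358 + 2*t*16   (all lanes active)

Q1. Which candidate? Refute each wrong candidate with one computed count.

A: A1 gives 8 transactions, not 2
B: A1 gives 3 transactions, not 2
C: all counts match (2,5)

Answer: C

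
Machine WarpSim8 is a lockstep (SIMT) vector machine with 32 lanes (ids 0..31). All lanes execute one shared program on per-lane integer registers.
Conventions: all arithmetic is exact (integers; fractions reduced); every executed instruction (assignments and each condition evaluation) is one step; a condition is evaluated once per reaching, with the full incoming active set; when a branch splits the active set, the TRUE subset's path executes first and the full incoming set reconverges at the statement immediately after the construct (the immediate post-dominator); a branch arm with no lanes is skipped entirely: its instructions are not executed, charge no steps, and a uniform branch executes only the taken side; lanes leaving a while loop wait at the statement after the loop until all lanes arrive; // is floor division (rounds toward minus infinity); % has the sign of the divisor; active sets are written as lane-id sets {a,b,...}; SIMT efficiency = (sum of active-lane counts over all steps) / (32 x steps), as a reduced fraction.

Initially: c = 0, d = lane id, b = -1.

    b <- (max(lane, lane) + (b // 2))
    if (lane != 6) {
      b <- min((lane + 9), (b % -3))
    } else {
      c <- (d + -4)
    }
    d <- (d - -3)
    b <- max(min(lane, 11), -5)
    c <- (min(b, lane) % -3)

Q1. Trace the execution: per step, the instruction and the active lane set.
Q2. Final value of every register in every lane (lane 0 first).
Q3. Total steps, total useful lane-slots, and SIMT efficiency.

step 0: b <- (max(lane, lane) + (b // 2)) {0,1,2,3,4,5,6,7,8,9,10,11,12,13,14,15,16,17,18,19,20,21,22,23,24,25,26,27,28,29,30,31}
step 1: eval (lane != 6)             {0,1,2,3,4,5,6,7,8,9,10,11,12,13,14,15,16,17,18,19,20,21,22,23,24,25,26,27,28,29,30,31}
step 2: b <- min((lane + 9), (b % -3)) {0,1,2,3,4,5,7,8,9,10,11,12,13,14,15,16,17,18,19,20,21,22,23,24,25,26,27,28,29,30,31}
step 3: c <- (d + -4)                {6}
step 4: d <- (d - -3)                {0,1,2,3,4,5,6,7,8,9,10,11,12,13,14,15,16,17,18,19,20,21,22,23,24,25,26,27,28,29,30,31}
step 5: b <- max(min(lane, 11), -5)  {0,1,2,3,4,5,6,7,8,9,10,11,12,13,14,15,16,17,18,19,20,21,22,23,24,25,26,27,28,29,30,31}
step 6: c <- (min(b, lane) % -3)     {0,1,2,3,4,5,6,7,8,9,10,11,12,13,14,15,16,17,18,19,20,21,22,23,24,25,26,27,28,29,30,31}

Answer: 7 steps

c: 0,-2,-1,0,-2,-1,0,-2,-1,0,-2,-1,-1,-1,-1,-1,-1,-1,-1,-1,-1,-1,-1,-1,-1,-1,-1,-1,-1,-1,-1,-1
d: 3,4,5,6,7,8,9,10,11,12,13,14,15,16,17,18,19,20,21,22,23,24,25,26,27,28,29,30,31,32,33,34
b: 0,1,2,3,4,5,6,7,8,9,10,11,11,11,11,11,11,11,11,11,11,11,11,11,11,11,11,11,11,11,11,11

steps = 7; useful = 192; efficiency = 192/224 = 6/7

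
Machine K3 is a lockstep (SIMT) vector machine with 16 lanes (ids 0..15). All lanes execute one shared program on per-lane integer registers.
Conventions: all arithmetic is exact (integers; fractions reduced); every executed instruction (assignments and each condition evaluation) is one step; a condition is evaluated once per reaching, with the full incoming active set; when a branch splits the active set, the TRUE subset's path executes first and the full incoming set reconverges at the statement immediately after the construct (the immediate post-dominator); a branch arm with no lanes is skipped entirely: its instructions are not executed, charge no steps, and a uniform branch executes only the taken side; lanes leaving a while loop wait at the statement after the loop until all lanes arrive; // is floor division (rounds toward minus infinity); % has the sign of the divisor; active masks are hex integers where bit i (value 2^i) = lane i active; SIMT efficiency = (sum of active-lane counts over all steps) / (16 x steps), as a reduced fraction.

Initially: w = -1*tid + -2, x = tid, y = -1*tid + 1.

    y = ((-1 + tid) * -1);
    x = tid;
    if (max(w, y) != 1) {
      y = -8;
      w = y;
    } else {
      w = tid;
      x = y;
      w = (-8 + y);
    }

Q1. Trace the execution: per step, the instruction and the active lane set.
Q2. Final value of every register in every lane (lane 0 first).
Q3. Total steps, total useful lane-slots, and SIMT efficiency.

step 0: y <- ((-1 + tid) * -1)       0xffff
step 1: x <- tid                     0xffff
step 2: eval (max(w, y) != 1)        0xffff
step 3: y <- -8                      0xfffe
step 4: w <- y                       0xfffe
step 5: w <- tid                     0x0001
step 6: x <- y                       0x0001
step 7: w <- (-8 + y)                0x0001

Answer: 8 steps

w: -7,-8,-8,-8,-8,-8,-8,-8,-8,-8,-8,-8,-8,-8,-8,-8
x: 1,1,2,3,4,5,6,7,8,9,10,11,12,13,14,15
y: 1,-8,-8,-8,-8,-8,-8,-8,-8,-8,-8,-8,-8,-8,-8,-8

steps = 8; useful = 81; efficiency = 81/128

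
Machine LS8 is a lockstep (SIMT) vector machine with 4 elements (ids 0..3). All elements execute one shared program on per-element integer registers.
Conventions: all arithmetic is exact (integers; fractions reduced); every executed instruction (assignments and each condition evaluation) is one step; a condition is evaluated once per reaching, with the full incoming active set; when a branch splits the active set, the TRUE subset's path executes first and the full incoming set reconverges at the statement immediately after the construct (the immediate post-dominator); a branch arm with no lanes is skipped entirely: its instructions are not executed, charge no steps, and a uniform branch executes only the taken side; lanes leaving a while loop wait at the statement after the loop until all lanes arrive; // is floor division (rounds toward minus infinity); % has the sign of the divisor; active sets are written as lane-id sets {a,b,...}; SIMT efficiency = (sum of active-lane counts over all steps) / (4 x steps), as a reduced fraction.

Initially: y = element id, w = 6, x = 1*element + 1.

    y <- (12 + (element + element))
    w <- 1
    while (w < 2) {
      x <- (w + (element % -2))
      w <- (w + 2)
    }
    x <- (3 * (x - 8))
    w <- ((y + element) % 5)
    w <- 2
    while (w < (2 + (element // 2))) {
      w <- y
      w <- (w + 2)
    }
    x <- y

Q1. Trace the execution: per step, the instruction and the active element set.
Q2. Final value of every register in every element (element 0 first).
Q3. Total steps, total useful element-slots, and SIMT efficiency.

step 0: y <- (12 + (element + element)) {0,1,2,3}
step 1: w <- 1                       {0,1,2,3}
step 2: eval (w < 2)                 {0,1,2,3}
step 3: x <- (w + (element % -2))    {0,1,2,3}
step 4: w <- (w + 2)                 {0,1,2,3}
step 5: eval (w < 2)                 {0,1,2,3}
step 6: x <- (3 * (x - 8))           {0,1,2,3}
step 7: w <- ((y + element) % 5)     {0,1,2,3}
step 8: w <- 2                       {0,1,2,3}
step 9: eval (w < (2 + (element // 2))) {0,1,2,3}
step 10: w <- y                       {2,3}
step 11: w <- (w + 2)                 {2,3}
step 12: eval (w < (2 + (element // 2))) {2,3}
step 13: x <- y                       {0,1,2,3}

Answer: 14 steps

y: 12,14,16,18
w: 2,2,18,20
x: 12,14,16,18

steps = 14; useful = 50; efficiency = 50/56 = 25/28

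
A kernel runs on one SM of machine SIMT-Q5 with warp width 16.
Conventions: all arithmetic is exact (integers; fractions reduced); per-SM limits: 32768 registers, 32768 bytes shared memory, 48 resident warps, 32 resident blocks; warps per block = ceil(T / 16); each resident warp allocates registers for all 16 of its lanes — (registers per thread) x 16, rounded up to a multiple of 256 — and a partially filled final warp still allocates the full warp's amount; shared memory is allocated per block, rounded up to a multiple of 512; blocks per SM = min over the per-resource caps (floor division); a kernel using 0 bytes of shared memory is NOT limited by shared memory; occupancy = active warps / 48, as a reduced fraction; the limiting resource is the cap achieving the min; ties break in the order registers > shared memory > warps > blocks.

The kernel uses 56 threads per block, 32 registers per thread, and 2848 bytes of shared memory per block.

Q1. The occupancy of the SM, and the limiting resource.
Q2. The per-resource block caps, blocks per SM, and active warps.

Answer: occupancy 5/6, limited by shared memory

registers: 16 blocks
shared memory: 10 blocks
warps: 12 blocks
blocks: 32 blocks

Answer: 10 blocks, 40 active warps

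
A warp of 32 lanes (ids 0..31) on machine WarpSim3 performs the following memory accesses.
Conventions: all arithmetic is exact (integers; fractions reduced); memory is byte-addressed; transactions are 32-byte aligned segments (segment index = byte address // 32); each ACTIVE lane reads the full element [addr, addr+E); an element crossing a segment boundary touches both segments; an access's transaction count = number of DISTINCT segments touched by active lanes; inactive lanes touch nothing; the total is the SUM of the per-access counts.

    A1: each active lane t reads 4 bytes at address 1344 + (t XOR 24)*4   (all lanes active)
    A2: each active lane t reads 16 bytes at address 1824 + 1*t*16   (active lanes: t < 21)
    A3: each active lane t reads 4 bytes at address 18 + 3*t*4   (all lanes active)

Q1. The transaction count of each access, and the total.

A1: 4 transactions
A2: 11 transactions
A3: 13 transactions

Answer: 4,11,13; total 28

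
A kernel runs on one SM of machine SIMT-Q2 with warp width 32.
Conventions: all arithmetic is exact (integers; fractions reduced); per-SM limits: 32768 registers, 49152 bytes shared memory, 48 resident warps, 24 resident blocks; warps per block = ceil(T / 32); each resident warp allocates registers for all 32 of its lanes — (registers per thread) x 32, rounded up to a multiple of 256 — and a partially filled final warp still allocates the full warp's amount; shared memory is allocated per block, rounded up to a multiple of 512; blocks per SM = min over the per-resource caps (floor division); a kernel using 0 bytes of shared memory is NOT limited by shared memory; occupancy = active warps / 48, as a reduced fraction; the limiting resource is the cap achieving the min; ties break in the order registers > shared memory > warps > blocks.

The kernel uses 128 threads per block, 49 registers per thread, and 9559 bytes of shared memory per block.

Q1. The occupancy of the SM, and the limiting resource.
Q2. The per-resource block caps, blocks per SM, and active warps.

Answer: occupancy 1/3, limited by registers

registers: 4 blocks
shared memory: 5 blocks
warps: 12 blocks
blocks: 24 blocks

Answer: 4 blocks, 16 active warps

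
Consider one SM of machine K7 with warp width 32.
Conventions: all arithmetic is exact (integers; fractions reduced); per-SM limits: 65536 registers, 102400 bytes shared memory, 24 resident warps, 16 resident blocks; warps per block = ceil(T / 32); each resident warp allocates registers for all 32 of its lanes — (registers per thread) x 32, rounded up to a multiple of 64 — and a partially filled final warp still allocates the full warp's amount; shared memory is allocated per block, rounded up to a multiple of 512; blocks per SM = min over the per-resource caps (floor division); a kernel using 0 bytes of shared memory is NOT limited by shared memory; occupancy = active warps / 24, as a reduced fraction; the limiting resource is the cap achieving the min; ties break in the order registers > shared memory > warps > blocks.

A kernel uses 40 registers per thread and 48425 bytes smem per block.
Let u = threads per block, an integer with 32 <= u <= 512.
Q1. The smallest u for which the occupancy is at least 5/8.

Answer: u = 225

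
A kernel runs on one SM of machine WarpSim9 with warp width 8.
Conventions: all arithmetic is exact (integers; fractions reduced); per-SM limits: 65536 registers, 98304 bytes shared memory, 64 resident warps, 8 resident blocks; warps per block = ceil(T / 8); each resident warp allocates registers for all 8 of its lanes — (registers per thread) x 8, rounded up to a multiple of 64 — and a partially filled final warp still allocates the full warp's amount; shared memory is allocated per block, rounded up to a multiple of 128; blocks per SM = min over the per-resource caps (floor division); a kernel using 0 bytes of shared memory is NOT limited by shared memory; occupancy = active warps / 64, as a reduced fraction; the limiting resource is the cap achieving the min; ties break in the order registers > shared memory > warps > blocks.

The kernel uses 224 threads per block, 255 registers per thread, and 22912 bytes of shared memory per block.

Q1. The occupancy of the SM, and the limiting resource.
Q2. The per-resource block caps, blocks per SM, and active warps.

Answer: occupancy 7/16, limited by registers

registers: 1 block
shared memory: 4 blocks
warps: 2 blocks
blocks: 8 blocks

Answer: 1 block, 28 active warps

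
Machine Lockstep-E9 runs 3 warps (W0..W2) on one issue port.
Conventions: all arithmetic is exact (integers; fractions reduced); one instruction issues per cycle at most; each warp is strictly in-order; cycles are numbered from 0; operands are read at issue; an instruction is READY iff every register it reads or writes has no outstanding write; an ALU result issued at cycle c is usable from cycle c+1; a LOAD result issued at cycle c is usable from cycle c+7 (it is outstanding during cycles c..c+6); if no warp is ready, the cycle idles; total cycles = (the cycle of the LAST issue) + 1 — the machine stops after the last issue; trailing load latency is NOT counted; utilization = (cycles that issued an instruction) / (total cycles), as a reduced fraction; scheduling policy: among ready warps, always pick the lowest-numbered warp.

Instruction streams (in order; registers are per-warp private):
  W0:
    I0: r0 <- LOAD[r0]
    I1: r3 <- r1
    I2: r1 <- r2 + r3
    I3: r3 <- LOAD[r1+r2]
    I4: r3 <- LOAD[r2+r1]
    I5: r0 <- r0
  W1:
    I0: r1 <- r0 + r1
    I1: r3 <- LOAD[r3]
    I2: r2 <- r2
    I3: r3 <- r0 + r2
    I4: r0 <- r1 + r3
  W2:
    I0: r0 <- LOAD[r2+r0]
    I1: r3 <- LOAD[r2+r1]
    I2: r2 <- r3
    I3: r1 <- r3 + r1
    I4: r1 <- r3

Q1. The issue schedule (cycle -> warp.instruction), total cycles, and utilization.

cycle 0: W0.I0
cycle 1: W0.I1
cycle 2: W0.I2
cycle 3: W0.I3
cycle 4: W1.I0
cycle 5: W1.I1
cycle 6: W1.I2
cycle 7: W2.I0
cycle 8: W2.I1
cycle 9: idle
cycle 10: W0.I4
cycle 11: W0.I5
cycle 12: W1.I3
cycle 13: W1.I4
cycle 14: idle
cycle 15: W2.I2
cycle 16: W2.I3
cycle 17: W2.I4

Answer: 18 cycles, utilization 8/9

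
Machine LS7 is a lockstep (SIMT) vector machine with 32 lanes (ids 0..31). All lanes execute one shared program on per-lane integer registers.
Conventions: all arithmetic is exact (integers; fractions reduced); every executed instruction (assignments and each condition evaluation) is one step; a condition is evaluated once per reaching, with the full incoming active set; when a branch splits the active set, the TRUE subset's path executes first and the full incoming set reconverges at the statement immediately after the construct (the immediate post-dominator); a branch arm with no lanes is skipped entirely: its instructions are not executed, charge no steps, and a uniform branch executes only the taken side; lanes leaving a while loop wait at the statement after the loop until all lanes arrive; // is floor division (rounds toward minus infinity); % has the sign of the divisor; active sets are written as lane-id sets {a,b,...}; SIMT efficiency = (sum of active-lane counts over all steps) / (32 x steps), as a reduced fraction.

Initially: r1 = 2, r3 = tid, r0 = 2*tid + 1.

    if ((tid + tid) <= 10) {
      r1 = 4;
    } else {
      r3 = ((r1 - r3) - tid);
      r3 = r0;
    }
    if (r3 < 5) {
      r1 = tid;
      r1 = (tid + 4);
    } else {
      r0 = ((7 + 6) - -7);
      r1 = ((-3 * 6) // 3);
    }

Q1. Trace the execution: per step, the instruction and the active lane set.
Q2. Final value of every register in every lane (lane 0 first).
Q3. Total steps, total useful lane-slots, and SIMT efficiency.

step 0: eval ((tid + tid) <= 10)     {0,1,2,3,4,5,6,7,8,9,10,11,12,13,14,15,16,17,18,19,20,21,22,23,24,25,26,27,28,29,30,31}
step 1: r1 <- 4                      {0,1,2,3,4,5}
step 2: r3 <- ((r1 - r3) - tid)      {6,7,8,9,10,11,12,13,14,15,16,17,18,19,20,21,22,23,24,25,26,27,28,29,30,31}
step 3: r3 <- r0                     {6,7,8,9,10,11,12,13,14,15,16,17,18,19,20,21,22,23,24,25,26,27,28,29,30,31}
step 4: eval (r3 < 5)                {0,1,2,3,4,5,6,7,8,9,10,11,12,13,14,15,16,17,18,19,20,21,22,23,24,25,26,27,28,29,30,31}
step 5: r1 <- tid                    {0,1,2,3,4}
step 6: r1 <- (tid + 4)              {0,1,2,3,4}
step 7: r0 <- ((7 + 6) - -7)         {5,6,7,8,9,10,11,12,13,14,15,16,17,18,19,20,21,22,23,24,25,26,27,28,29,30,31}
step 8: r1 <- ((-3 * 6) // 3)        {5,6,7,8,9,10,11,12,13,14,15,16,17,18,19,20,21,22,23,24,25,26,27,28,29,30,31}

Answer: 9 steps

r1: 4,5,6,7,8,-6,-6,-6,-6,-6,-6,-6,-6,-6,-6,-6,-6,-6,-6,-6,-6,-6,-6,-6,-6,-6,-6,-6,-6,-6,-6,-6
r3: 0,1,2,3,4,5,13,15,17,19,21,23,25,27,29,31,33,35,37,39,41,43,45,47,49,51,53,55,57,59,61,63
r0: 1,3,5,7,9,20,20,20,20,20,20,20,20,20,20,20,20,20,20,20,20,20,20,20,20,20,20,20,20,20,20,20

steps = 9; useful = 186; efficiency = 186/288 = 31/48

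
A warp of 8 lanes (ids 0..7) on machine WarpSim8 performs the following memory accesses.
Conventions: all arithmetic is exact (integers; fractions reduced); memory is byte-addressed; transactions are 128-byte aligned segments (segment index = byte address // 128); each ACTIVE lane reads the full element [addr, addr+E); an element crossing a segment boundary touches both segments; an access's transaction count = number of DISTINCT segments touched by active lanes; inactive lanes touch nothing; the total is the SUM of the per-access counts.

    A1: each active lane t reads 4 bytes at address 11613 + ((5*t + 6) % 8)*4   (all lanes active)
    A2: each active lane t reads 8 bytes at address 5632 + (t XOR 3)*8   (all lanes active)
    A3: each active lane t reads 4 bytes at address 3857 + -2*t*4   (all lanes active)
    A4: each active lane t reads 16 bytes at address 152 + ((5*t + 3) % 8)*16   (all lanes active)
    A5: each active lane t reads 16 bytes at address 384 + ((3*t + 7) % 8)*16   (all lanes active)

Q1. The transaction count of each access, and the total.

A1: 1 transaction
A2: 1 transaction
A3: 2 transactions
A4: 2 transactions
A5: 1 transaction

Answer: 1,1,2,2,1; total 7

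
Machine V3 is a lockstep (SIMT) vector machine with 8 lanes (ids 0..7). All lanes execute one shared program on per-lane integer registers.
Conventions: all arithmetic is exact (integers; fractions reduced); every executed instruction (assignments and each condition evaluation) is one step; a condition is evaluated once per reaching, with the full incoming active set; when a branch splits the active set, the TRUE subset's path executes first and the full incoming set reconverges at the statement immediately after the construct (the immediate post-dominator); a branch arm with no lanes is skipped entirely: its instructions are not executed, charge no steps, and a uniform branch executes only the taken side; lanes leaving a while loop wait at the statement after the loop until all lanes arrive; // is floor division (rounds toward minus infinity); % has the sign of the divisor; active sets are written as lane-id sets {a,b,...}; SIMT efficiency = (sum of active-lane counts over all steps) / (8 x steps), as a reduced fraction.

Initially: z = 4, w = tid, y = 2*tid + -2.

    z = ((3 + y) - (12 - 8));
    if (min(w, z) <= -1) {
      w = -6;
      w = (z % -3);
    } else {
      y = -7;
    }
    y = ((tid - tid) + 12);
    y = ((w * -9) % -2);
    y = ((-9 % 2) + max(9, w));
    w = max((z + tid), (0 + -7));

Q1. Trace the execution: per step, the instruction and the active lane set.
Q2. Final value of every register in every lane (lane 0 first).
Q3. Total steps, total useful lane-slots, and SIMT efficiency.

step 0: z <- ((3 + y) - (12 - 8))    {0,1,2,3,4,5,6,7}
step 1: eval (min(w, z) <= -1)       {0,1,2,3,4,5,6,7}
step 2: w <- -6                      {0,1}
step 3: w <- (z % -3)                {0,1}
step 4: y <- -7                      {2,3,4,5,6,7}
step 5: y <- ((tid - tid) + 12)      {0,1,2,3,4,5,6,7}
step 6: y <- ((w * -9) % -2)         {0,1,2,3,4,5,6,7}
step 7: y <- ((-9 % 2) + max(9, w))  {0,1,2,3,4,5,6,7}
step 8: w <- max((z + tid), (0 + -7)) {0,1,2,3,4,5,6,7}

Answer: 9 steps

z: -3,-1,1,3,5,7,9,11
w: -3,0,3,6,9,12,15,18
y: 10,10,10,10,10,10,10,10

steps = 9; useful = 58; efficiency = 58/72 = 29/36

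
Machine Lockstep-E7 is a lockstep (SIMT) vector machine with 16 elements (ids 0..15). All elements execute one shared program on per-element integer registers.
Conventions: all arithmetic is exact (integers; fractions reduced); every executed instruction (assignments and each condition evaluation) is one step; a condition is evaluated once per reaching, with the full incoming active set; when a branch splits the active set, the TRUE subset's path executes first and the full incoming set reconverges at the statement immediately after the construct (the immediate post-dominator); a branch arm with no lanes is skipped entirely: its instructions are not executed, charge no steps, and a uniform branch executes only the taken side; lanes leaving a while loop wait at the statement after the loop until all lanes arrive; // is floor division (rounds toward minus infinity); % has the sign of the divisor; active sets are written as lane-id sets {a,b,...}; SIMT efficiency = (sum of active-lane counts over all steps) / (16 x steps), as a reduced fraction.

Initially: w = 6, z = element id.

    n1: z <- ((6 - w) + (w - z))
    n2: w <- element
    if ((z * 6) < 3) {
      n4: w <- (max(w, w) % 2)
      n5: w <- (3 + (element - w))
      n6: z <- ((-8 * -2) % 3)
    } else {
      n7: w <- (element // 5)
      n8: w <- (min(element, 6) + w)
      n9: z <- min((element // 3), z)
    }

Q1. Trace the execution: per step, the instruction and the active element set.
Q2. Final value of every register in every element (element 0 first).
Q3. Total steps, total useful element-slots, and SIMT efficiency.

step 0: z <- ((6 - w) + (w - z))     {0,1,2,3,4,5,6,7,8,9,10,11,12,13,14,15}
step 1: w <- element                 {0,1,2,3,4,5,6,7,8,9,10,11,12,13,14,15}
step 2: eval ((z * 6) < 3)           {0,1,2,3,4,5,6,7,8,9,10,11,12,13,14,15}
step 3: w <- (max(w, w) % 2)         {6,7,8,9,10,11,12,13,14,15}
step 4: w <- (3 + (element - w))     {6,7,8,9,10,11,12,13,14,15}
step 5: z <- ((-8 * -2) % 3)         {6,7,8,9,10,11,12,13,14,15}
step 6: w <- (element // 5)          {0,1,2,3,4,5}
step 7: w <- (min(element, 6) + w)   {0,1,2,3,4,5}
step 8: z <- min((element // 3), z)  {0,1,2,3,4,5}

Answer: 9 steps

w: 0,1,2,3,4,6,9,9,11,11,13,13,15,15,17,17
z: 0,0,0,1,1,1,1,1,1,1,1,1,1,1,1,1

steps = 9; useful = 96; efficiency = 96/144 = 2/3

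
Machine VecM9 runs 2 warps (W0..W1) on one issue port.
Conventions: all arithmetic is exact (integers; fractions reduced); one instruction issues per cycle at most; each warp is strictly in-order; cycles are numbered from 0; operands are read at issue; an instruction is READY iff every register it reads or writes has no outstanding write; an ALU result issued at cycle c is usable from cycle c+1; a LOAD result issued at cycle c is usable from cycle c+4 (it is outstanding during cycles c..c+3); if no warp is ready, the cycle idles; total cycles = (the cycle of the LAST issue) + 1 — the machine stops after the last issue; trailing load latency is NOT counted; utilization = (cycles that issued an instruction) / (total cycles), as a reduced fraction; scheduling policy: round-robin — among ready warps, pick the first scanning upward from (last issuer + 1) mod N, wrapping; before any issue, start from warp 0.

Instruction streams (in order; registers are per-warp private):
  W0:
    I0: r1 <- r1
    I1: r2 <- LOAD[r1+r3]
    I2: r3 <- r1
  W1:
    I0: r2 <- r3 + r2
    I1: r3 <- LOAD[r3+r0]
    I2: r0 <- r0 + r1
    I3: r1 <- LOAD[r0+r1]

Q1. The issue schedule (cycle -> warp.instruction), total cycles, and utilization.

cycle 0: W0.I0
cycle 1: W1.I0
cycle 2: W0.I1
cycle 3: W1.I1
cycle 4: W0.I2
cycle 5: W1.I2
cycle 6: W1.I3

Answer: 7 cycles, utilization 1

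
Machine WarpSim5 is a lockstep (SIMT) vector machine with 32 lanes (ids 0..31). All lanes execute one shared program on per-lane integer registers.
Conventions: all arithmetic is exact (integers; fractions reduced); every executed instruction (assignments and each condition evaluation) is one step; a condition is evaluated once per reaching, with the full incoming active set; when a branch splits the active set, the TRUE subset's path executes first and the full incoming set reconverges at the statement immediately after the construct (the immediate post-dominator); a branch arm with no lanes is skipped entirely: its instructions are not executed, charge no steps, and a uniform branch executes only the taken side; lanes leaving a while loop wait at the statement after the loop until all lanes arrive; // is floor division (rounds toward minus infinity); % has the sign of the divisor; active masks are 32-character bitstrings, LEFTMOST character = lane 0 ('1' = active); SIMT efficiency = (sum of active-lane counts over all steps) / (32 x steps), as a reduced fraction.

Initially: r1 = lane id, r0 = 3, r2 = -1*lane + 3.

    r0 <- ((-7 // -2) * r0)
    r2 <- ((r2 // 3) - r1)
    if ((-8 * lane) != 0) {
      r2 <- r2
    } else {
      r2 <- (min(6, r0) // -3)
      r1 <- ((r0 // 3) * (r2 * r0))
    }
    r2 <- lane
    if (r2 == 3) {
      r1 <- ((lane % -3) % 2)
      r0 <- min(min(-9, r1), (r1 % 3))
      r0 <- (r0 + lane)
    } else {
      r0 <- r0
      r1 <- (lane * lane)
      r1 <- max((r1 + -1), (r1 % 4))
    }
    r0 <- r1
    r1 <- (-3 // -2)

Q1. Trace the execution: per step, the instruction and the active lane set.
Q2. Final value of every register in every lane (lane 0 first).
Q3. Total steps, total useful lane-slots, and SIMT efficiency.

step 0: r0 <- ((-7 // -2) * r0)      11111111111111111111111111111111
step 1: r2 <- ((r2 // 3) - r1)       11111111111111111111111111111111
step 2: eval ((-8 * lane) != 0)      11111111111111111111111111111111
step 3: r2 <- r2                     01111111111111111111111111111111
step 4: r2 <- (min(6, r0) // -3)     10000000000000000000000000000000
step 5: r1 <- ((r0 // 3) * (r2 * r0)) 10000000000000000000000000000000
step 6: r2 <- lane                   11111111111111111111111111111111
step 7: eval (r2 == 3)               11111111111111111111111111111111
step 8: r1 <- ((lane % -3) % 2)      00010000000000000000000000000000
step 9: r0 <- min(min(-9, r1), (r1 % 3)) 00010000000000000000000000000000
step 10: r0 <- (r0 + lane)            00010000000000000000000000000000
step 11: r0 <- r0                     11101111111111111111111111111111
step 12: r1 <- (lane * lane)          11101111111111111111111111111111
step 13: r1 <- max((r1 + -1), (r1 % 4)) 11101111111111111111111111111111
step 14: r0 <- r1                     11111111111111111111111111111111
step 15: r1 <- (-3 // -2)             11111111111111111111111111111111

Answer: 16 steps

r1: 1,1,1,1,1,1,1,1,1,1,1,1,1,1,1,1,1,1,1,1,1,1,1,1,1,1,1,1,1,1,1,1
r0: 0,1,3,0,15,24,35,48,63,80,99,120,143,168,195,224,255,288,323,360,399,440,483,528,575,624,675,728,783,840,899,960
r2: 0,1,2,3,4,5,6,7,8,9,10,11,12,13,14,15,16,17,18,19,20,21,22,23,24,25,26,27,28,29,30,31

steps = 16; useful = 353; efficiency = 353/512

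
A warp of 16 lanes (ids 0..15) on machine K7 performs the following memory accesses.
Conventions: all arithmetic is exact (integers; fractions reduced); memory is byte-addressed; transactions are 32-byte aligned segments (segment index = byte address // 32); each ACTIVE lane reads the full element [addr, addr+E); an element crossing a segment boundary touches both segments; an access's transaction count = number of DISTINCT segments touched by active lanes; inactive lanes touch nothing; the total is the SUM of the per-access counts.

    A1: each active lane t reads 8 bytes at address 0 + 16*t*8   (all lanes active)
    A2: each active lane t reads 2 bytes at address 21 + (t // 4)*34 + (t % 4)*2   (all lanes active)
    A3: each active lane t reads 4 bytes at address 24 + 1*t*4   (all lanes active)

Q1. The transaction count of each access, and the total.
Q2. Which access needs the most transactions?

A1: 16 transactions
A2: 5 transactions
A3: 3 transactions

Answer: 16,5,3; total 24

Answer: A1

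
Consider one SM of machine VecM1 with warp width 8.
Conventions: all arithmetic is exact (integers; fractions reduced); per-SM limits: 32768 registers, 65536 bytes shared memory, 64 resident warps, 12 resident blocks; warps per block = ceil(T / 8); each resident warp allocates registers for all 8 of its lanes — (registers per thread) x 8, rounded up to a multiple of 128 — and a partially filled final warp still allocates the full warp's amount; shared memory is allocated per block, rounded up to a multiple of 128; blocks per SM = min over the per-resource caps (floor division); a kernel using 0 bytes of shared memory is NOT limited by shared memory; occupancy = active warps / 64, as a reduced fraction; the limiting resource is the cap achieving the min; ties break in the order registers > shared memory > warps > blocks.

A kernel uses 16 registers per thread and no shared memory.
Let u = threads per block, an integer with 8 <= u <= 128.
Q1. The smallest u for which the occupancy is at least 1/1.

Answer: u = 57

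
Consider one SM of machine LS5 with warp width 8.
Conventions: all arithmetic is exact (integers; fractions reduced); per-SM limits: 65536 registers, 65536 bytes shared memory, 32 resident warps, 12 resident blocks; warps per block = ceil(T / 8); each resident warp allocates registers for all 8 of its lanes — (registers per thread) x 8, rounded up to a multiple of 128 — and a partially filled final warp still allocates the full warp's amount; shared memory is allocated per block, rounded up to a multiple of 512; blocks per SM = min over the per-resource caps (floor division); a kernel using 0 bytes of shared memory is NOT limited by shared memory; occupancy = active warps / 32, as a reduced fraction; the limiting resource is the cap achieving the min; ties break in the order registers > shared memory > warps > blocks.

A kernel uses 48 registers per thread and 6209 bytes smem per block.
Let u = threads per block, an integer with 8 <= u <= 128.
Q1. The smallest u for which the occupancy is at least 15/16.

Answer: u = 25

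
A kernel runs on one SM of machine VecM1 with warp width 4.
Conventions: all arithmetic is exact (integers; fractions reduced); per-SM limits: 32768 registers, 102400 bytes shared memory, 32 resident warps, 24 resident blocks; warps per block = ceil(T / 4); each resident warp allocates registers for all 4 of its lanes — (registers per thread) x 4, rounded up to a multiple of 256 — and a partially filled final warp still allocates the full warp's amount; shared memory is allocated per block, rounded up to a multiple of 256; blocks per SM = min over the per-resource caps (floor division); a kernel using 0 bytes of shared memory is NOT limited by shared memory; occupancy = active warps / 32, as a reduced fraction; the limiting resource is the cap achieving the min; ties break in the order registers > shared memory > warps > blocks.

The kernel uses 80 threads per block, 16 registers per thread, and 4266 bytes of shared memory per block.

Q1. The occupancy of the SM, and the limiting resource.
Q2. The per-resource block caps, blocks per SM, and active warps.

Answer: occupancy 5/8, limited by warps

registers: 6 blocks
shared memory: 23 blocks
warps: 1 block
blocks: 24 blocks

Answer: 1 block, 20 active warps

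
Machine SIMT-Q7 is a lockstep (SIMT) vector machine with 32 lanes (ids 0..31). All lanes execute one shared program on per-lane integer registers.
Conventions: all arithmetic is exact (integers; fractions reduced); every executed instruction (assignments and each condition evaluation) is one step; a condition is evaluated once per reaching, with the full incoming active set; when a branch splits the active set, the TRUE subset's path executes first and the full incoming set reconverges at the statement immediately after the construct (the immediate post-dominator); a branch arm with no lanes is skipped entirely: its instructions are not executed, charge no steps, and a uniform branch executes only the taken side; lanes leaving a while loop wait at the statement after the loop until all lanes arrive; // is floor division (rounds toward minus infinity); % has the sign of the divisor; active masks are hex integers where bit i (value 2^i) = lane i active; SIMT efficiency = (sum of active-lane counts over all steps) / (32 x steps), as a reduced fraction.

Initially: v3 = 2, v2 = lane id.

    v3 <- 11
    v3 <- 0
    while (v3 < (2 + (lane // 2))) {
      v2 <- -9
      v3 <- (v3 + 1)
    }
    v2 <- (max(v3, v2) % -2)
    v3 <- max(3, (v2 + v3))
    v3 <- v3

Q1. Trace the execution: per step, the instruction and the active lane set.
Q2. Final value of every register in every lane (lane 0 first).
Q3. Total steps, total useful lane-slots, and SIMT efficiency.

step 0: v3 <- 11                     0xffffffff
step 1: v3 <- 0                      0xffffffff
step 2: eval (v3 < (2 + (lane // 2))) 0xffffffff
step 3: v2 <- -9                     0xffffffff
step 4: v3 <- (v3 + 1)               0xffffffff
step 5: eval (v3 < (2 + (lane // 2))) 0xffffffff
step 6: v2 <- -9                     0xffffffff
step 7: v3 <- (v3 + 1)               0xffffffff
step 8: eval (v3 < (2 + (lane // 2))) 0xffffffff
step 9: v2 <- -9                     0xfffffffc
step 10: v3 <- (v3 + 1)               0xfffffffc
step 11: eval (v3 < (2 + (lane // 2))) 0xfffffffc
step 12: v2 <- -9                     0xfffffff0
step 13: v3 <- (v3 + 1)               0xfffffff0
step 14: eval (v3 < (2 + (lane // 2))) 0xfffffff0
step 15: v2 <- -9                     0xffffffc0
step 16: v3 <- (v3 + 1)               0xffffffc0
step 17: eval (v3 < (2 + (lane // 2))) 0xffffffc0
step 18: v2 <- -9                     0xffffff00
step 19: v3 <- (v3 + 1)               0xffffff00
step 20: eval (v3 < (2 + (lane // 2))) 0xffffff00
step 21: v2 <- -9                     0xfffffc00
step 22: v3 <- (v3 + 1)               0xfffffc00
step 23: eval (v3 < (2 + (lane // 2))) 0xfffffc00
step 24: v2 <- -9                     0xfffff000
step 25: v3 <- (v3 + 1)               0xfffff000
step 26: eval (v3 < (2 + (lane // 2))) 0xfffff000
step 27: v2 <- -9                     0xffffc000
step 28: v3 <- (v3 + 1)               0xffffc000
step 29: eval (v3 < (2 + (lane // 2))) 0xffffc000
step 30: v2 <- -9                     0xffff0000
step 31: v3 <- (v3 + 1)               0xffff0000
step 32: eval (v3 < (2 + (lane // 2))) 0xffff0000
step 33: v2 <- -9                     0xfffc0000
step 34: v3 <- (v3 + 1)               0xfffc0000
step 35: eval (v3 < (2 + (lane // 2))) 0xfffc0000
step 36: v2 <- -9                     0xfff00000
step 37: v3 <- (v3 + 1)               0xfff00000
step 38: eval (v3 < (2 + (lane // 2))) 0xfff00000
step 39: v2 <- -9                     0xffc00000
step 40: v3 <- (v3 + 1)               0xffc00000
step 41: eval (v3 < (2 + (lane // 2))) 0xffc00000
step 42: v2 <- -9                     0xff000000
step 43: v3 <- (v3 + 1)               0xff000000
step 44: eval (v3 < (2 + (lane // 2))) 0xff000000
step 45: v2 <- -9                     0xfc000000
step 46: v3 <- (v3 + 1)               0xfc000000
step 47: eval (v3 < (2 + (lane // 2))) 0xfc000000
step 48: v2 <- -9                     0xf0000000
step 49: v3 <- (v3 + 1)               0xf0000000
step 50: eval (v3 < (2 + (lane // 2))) 0xf0000000
step 51: v2 <- -9                     0xc0000000
step 52: v3 <- (v3 + 1)               0xc0000000
step 53: eval (v3 < (2 + (lane // 2))) 0xc0000000
step 54: v2 <- (max(v3, v2) % -2)     0xffffffff
step 55: v3 <- max(3, (v2 + v3))      0xffffffff
step 56: v3 <- v3                     0xffffffff

Answer: 57 steps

v3: 3,3,3,3,4,4,4,4,6,6,6,6,8,8,8,8,10,10,10,10,12,12,12,12,14,14,14,14,16,16,16,16
v2: 0,0,-1,-1,0,0,-1,-1,0,0,-1,-1,0,0,-1,-1,0,0,-1,-1,0,0,-1,-1,0,0,-1,-1,0,0,-1,-1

steps = 57; useful = 1104; efficiency = 1104/1824 = 23/38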